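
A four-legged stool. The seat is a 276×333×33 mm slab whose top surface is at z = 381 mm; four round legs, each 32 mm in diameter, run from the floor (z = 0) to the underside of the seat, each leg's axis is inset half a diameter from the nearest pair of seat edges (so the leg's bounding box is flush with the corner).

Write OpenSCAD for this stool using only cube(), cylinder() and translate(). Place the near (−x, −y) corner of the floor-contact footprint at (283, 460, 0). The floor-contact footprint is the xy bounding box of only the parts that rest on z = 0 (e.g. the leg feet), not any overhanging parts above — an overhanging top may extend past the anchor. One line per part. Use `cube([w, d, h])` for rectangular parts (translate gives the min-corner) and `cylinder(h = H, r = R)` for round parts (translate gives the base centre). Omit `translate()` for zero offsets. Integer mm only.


translate([283, 460, 348]) cube([276, 333, 33]);
translate([299, 476, 0]) cylinder(h = 348, r = 16);
translate([543, 476, 0]) cylinder(h = 348, r = 16);
translate([299, 777, 0]) cylinder(h = 348, r = 16);
translate([543, 777, 0]) cylinder(h = 348, r = 16);


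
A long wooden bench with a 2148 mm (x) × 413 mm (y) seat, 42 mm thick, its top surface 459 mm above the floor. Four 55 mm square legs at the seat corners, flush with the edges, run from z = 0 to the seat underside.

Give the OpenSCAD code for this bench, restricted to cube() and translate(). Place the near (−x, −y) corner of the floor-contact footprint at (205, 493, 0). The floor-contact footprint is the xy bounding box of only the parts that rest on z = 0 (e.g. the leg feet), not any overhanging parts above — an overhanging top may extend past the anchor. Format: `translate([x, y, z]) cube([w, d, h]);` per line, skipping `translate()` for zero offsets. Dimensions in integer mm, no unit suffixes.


translate([205, 493, 417]) cube([2148, 413, 42]);
translate([205, 493, 0]) cube([55, 55, 417]);
translate([205, 851, 0]) cube([55, 55, 417]);
translate([2298, 493, 0]) cube([55, 55, 417]);
translate([2298, 851, 0]) cube([55, 55, 417]);


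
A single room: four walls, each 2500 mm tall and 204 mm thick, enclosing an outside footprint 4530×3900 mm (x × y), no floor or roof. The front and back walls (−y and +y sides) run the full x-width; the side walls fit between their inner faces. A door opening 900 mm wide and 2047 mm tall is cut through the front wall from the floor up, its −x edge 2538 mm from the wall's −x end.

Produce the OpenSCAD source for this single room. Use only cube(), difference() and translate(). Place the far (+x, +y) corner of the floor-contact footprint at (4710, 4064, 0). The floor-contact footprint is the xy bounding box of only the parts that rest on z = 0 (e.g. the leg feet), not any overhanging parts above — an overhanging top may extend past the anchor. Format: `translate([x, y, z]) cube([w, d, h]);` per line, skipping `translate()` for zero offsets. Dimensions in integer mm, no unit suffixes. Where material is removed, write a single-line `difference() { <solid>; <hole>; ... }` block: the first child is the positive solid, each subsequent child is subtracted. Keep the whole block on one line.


difference() { translate([180, 164, 0]) cube([4530, 204, 2500]); translate([2718, 164, 0]) cube([900, 204, 2047]); }
translate([180, 3860, 0]) cube([4530, 204, 2500]);
translate([180, 368, 0]) cube([204, 3492, 2500]);
translate([4506, 368, 0]) cube([204, 3492, 2500]);


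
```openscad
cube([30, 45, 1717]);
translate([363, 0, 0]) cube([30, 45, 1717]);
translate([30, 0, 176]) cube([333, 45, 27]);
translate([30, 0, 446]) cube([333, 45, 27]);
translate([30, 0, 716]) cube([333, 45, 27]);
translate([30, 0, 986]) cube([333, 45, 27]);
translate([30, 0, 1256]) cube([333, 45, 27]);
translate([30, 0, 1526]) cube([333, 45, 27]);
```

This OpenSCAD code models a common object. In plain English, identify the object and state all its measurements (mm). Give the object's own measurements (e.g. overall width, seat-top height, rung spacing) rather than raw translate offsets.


A straight ladder. Two 30×45 mm vertical rails, 1717 mm tall, stand 393 mm apart (outside-to-outside) with their front faces coplanar on the −y side. 6 rungs, each 45 mm deep and 27 mm tall, span between the inner faces of the rails, front faces flush with the rails. The lowest rung's underside is at z = 176 mm and rungs are spaced 270 mm apart (underside to underside).


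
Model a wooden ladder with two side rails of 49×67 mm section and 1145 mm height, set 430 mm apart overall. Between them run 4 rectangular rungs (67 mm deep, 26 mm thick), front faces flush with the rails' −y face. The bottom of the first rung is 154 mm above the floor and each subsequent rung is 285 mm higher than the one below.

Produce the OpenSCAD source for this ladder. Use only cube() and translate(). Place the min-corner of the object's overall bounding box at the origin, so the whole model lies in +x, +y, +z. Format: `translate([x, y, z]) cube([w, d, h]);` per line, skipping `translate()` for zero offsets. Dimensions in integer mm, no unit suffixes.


// rung span = 430 - 2*49 = 332
// rung[k] z = 154 + k*285
cube([49, 67, 1145]);
translate([381, 0, 0]) cube([49, 67, 1145]);
translate([49, 0, 154]) cube([332, 67, 26]);
translate([49, 0, 439]) cube([332, 67, 26]);
translate([49, 0, 724]) cube([332, 67, 26]);
translate([49, 0, 1009]) cube([332, 67, 26]);


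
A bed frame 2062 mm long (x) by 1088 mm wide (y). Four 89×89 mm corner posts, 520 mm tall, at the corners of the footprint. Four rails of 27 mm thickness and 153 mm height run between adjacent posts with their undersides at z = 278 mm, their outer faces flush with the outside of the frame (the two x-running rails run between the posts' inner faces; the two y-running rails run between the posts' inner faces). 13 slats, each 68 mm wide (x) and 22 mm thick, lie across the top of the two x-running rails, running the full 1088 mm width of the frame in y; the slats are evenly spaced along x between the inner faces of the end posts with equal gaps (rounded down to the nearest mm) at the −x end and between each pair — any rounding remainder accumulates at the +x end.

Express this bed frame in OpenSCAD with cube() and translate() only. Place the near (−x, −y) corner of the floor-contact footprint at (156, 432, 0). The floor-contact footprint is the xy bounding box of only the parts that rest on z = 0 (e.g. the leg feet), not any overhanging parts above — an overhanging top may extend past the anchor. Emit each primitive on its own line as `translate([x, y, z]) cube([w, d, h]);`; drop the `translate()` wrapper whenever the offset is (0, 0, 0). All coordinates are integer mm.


translate([156, 432, 0]) cube([89, 89, 520]);
translate([156, 1431, 0]) cube([89, 89, 520]);
translate([2129, 432, 0]) cube([89, 89, 520]);
translate([2129, 1431, 0]) cube([89, 89, 520]);
translate([245, 432, 278]) cube([1884, 27, 153]);
translate([245, 1493, 278]) cube([1884, 27, 153]);
translate([156, 521, 278]) cube([27, 910, 153]);
translate([2191, 521, 278]) cube([27, 910, 153]);
translate([316, 432, 431]) cube([68, 1088, 22]);
translate([455, 432, 431]) cube([68, 1088, 22]);
translate([594, 432, 431]) cube([68, 1088, 22]);
translate([733, 432, 431]) cube([68, 1088, 22]);
translate([872, 432, 431]) cube([68, 1088, 22]);
translate([1011, 432, 431]) cube([68, 1088, 22]);
translate([1150, 432, 431]) cube([68, 1088, 22]);
translate([1289, 432, 431]) cube([68, 1088, 22]);
translate([1428, 432, 431]) cube([68, 1088, 22]);
translate([1567, 432, 431]) cube([68, 1088, 22]);
translate([1706, 432, 431]) cube([68, 1088, 22]);
translate([1845, 432, 431]) cube([68, 1088, 22]);
translate([1984, 432, 431]) cube([68, 1088, 22]);


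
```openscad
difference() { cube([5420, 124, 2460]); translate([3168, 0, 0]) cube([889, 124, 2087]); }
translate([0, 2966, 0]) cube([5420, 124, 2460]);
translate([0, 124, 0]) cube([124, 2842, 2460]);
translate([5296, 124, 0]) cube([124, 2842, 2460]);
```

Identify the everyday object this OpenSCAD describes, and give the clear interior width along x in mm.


A single room. The interior width is 5172 mm.

Four walls enclosing a rectangle with a door in the front wall — a room. Outside width 5420 minus two 124 mm walls gives 5172 mm.


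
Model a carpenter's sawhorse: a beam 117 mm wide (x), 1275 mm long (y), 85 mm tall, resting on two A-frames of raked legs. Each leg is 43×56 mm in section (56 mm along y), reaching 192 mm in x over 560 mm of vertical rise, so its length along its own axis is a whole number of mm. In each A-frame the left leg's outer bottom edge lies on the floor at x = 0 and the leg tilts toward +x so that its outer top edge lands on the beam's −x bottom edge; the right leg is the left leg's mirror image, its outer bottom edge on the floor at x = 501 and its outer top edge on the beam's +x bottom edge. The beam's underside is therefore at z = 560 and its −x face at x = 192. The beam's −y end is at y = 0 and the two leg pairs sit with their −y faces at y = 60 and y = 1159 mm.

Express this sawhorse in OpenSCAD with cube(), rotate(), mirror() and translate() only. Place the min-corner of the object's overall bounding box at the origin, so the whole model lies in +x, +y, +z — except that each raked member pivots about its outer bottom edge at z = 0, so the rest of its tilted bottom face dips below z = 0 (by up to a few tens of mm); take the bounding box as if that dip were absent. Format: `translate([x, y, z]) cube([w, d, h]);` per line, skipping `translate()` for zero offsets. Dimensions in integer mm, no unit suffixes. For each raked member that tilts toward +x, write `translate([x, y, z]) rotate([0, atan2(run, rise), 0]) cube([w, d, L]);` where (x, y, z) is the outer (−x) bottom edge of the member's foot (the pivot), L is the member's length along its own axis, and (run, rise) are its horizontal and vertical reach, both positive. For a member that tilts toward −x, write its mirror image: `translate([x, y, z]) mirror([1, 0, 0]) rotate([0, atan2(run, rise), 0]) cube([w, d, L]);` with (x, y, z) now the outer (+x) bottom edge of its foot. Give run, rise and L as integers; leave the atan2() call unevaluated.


translate([192, 0, 560]) cube([117, 1275, 85]);
translate([0, 60, 0]) rotate([0, atan2(192, 560), 0]) cube([43, 56, 592]);
translate([501, 60, 0]) mirror([1, 0, 0]) rotate([0, atan2(192, 560), 0]) cube([43, 56, 592]);
translate([0, 1159, 0]) rotate([0, atan2(192, 560), 0]) cube([43, 56, 592]);
translate([501, 1159, 0]) mirror([1, 0, 0]) rotate([0, atan2(192, 560), 0]) cube([43, 56, 592]);


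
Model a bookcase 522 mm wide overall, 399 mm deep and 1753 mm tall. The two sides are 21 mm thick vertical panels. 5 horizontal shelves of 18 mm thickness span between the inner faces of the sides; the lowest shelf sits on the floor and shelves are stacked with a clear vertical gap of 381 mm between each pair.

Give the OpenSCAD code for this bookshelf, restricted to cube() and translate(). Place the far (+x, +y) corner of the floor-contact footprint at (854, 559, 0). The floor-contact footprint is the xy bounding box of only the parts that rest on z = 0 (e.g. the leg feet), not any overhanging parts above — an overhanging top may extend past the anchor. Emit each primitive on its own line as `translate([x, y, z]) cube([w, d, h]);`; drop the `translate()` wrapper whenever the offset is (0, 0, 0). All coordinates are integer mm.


translate([332, 160, 0]) cube([21, 399, 1753]);
translate([833, 160, 0]) cube([21, 399, 1753]);
translate([353, 160, 0]) cube([480, 399, 18]);
translate([353, 160, 399]) cube([480, 399, 18]);
translate([353, 160, 798]) cube([480, 399, 18]);
translate([353, 160, 1197]) cube([480, 399, 18]);
translate([353, 160, 1596]) cube([480, 399, 18]);


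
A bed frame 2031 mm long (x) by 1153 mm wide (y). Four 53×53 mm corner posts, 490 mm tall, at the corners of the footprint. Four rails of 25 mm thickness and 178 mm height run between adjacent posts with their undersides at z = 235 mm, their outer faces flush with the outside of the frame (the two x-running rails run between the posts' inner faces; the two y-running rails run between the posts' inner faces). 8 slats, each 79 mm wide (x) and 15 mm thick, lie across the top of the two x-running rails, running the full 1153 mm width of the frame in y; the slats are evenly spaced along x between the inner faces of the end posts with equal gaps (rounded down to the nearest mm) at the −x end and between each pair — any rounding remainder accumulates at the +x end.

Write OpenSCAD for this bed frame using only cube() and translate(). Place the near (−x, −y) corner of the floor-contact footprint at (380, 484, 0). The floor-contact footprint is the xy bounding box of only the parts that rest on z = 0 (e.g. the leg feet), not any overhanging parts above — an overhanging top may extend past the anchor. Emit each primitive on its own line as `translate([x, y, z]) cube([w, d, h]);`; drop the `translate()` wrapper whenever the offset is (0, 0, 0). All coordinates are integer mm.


translate([380, 484, 0]) cube([53, 53, 490]);
translate([380, 1584, 0]) cube([53, 53, 490]);
translate([2358, 484, 0]) cube([53, 53, 490]);
translate([2358, 1584, 0]) cube([53, 53, 490]);
translate([433, 484, 235]) cube([1925, 25, 178]);
translate([433, 1612, 235]) cube([1925, 25, 178]);
translate([380, 537, 235]) cube([25, 1047, 178]);
translate([2386, 537, 235]) cube([25, 1047, 178]);
translate([576, 484, 413]) cube([79, 1153, 15]);
translate([798, 484, 413]) cube([79, 1153, 15]);
translate([1020, 484, 413]) cube([79, 1153, 15]);
translate([1242, 484, 413]) cube([79, 1153, 15]);
translate([1464, 484, 413]) cube([79, 1153, 15]);
translate([1686, 484, 413]) cube([79, 1153, 15]);
translate([1908, 484, 413]) cube([79, 1153, 15]);
translate([2130, 484, 413]) cube([79, 1153, 15]);


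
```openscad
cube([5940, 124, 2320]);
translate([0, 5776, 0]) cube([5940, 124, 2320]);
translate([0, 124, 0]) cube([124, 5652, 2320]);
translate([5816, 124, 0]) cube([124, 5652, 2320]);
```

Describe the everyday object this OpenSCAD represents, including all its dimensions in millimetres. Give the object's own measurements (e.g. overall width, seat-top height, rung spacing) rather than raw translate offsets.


The wall frame of a small rectangular building: four walls, each 2320 mm tall and 124 mm thick, enclosing a footprint 5940 mm (x) by 5900 mm (y) outside-to-outside, with no floor or roof. The front and back walls (the −y and +y sides) span the full width; the two side walls fit between them.


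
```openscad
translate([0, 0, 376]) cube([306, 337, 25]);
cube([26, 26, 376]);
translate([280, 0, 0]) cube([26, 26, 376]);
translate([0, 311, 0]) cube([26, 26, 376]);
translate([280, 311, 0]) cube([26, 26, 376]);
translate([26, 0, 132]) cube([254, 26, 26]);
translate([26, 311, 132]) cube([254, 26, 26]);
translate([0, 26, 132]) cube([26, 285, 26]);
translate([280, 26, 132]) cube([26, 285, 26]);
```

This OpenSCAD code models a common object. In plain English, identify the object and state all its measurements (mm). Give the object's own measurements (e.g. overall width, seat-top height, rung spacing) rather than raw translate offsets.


A four-legged stool. The seat is a 306×337×25 mm slab whose top surface is at z = 401 mm; four square legs, each 26×26 mm in cross-section, run from the floor (z = 0) to the underside of the seat, each flush with a corner of the seat. Four stretchers, 26 mm wide and 26 mm tall, connect adjacent legs with their undersides at z = 132 mm, each running between the inner faces of the legs it joins and aligned with the legs' outer faces on the other axis.


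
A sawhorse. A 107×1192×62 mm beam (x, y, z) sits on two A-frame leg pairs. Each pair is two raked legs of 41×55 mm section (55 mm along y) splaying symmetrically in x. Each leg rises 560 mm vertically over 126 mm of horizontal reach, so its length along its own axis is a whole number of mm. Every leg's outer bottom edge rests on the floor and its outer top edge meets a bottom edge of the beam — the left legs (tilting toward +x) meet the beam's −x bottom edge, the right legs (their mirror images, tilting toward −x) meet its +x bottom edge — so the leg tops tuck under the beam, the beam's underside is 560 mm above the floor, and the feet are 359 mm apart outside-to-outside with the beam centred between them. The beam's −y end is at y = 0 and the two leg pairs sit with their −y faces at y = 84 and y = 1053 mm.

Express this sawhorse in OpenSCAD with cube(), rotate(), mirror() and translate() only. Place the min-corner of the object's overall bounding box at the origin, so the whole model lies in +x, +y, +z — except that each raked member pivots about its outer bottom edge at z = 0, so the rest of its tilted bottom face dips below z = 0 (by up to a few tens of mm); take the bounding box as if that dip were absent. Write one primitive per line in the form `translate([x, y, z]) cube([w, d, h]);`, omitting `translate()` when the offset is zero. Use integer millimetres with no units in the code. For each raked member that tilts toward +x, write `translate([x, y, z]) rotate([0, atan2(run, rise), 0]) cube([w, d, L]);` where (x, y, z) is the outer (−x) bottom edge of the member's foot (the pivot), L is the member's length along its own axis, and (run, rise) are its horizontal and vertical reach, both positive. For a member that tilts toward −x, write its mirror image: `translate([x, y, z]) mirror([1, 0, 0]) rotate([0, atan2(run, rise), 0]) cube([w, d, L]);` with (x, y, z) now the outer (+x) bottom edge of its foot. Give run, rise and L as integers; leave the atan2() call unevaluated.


translate([126, 0, 560]) cube([107, 1192, 62]);
translate([0, 84, 0]) rotate([0, atan2(126, 560), 0]) cube([41, 55, 574]);
translate([359, 84, 0]) mirror([1, 0, 0]) rotate([0, atan2(126, 560), 0]) cube([41, 55, 574]);
translate([0, 1053, 0]) rotate([0, atan2(126, 560), 0]) cube([41, 55, 574]);
translate([359, 1053, 0]) mirror([1, 0, 0]) rotate([0, atan2(126, 560), 0]) cube([41, 55, 574]);


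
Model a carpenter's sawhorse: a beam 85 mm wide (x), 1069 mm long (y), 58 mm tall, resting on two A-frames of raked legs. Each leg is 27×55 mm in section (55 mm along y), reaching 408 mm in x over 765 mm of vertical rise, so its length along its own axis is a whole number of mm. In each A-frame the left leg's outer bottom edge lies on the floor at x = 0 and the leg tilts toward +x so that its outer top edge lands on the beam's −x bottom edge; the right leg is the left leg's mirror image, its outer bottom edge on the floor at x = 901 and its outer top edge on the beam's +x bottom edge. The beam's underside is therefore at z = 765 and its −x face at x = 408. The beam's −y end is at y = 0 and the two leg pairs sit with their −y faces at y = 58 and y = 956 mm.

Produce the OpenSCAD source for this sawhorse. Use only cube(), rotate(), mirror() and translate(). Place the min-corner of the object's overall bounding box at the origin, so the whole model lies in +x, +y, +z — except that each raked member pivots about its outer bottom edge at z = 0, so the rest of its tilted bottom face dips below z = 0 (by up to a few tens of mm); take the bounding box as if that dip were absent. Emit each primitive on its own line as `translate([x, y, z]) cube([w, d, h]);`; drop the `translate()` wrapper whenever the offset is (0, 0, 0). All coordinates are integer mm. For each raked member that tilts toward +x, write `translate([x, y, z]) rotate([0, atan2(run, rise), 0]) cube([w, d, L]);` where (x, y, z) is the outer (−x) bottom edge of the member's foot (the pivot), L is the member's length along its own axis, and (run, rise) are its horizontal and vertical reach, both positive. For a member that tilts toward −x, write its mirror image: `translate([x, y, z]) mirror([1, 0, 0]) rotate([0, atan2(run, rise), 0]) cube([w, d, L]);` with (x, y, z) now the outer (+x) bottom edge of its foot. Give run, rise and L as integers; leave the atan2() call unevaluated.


// leg length = √(408² + 765²) = 867
// right-leg outer foot x = 2·408 + 85 = 901
// beam min-corner = (408, 0, 765)
translate([408, 0, 765]) cube([85, 1069, 58]);
translate([0, 58, 0]) rotate([0, atan2(408, 765), 0]) cube([27, 55, 867]);
translate([901, 58, 0]) mirror([1, 0, 0]) rotate([0, atan2(408, 765), 0]) cube([27, 55, 867]);
translate([0, 956, 0]) rotate([0, atan2(408, 765), 0]) cube([27, 55, 867]);
translate([901, 956, 0]) mirror([1, 0, 0]) rotate([0, atan2(408, 765), 0]) cube([27, 55, 867]);


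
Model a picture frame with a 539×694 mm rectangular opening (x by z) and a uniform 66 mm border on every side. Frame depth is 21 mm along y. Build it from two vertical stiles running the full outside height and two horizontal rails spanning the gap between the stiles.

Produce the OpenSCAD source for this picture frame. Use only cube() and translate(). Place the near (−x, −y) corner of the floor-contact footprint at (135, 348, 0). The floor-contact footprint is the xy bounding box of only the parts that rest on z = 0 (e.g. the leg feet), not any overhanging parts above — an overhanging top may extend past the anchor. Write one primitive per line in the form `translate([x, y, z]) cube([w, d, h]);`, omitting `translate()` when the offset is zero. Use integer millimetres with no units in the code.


translate([135, 348, 0]) cube([66, 21, 826]);
translate([740, 348, 0]) cube([66, 21, 826]);
translate([201, 348, 0]) cube([539, 21, 66]);
translate([201, 348, 760]) cube([539, 21, 66]);


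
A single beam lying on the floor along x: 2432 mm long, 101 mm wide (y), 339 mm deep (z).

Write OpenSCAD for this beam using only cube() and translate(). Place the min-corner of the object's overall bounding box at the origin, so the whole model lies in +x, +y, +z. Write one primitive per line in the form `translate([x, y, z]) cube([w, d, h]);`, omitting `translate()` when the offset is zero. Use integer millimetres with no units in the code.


cube([2432, 101, 339]);


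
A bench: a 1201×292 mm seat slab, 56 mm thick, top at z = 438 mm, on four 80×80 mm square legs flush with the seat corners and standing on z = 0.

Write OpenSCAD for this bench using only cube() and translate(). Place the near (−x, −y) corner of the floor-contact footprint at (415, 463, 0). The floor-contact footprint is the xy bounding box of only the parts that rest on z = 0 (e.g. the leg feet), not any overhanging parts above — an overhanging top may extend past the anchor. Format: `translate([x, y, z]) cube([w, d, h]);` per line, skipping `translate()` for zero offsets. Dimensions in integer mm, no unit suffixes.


// leg_h = 438 − 56 = 382
translate([415, 463, 382]) cube([1201, 292, 56]);
translate([415, 463, 0]) cube([80, 80, 382]);
translate([415, 675, 0]) cube([80, 80, 382]);
translate([1536, 463, 0]) cube([80, 80, 382]);
translate([1536, 675, 0]) cube([80, 80, 382]);


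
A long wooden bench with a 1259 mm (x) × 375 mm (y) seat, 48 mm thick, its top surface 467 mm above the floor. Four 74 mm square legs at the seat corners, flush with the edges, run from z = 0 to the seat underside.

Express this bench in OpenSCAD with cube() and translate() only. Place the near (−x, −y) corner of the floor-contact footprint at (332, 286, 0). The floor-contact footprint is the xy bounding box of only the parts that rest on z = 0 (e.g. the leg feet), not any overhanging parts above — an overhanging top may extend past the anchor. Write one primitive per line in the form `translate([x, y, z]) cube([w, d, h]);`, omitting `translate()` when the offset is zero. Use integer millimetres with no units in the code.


// leg_h = 467 − 48 = 419
translate([332, 286, 419]) cube([1259, 375, 48]);
translate([332, 286, 0]) cube([74, 74, 419]);
translate([332, 587, 0]) cube([74, 74, 419]);
translate([1517, 286, 0]) cube([74, 74, 419]);
translate([1517, 587, 0]) cube([74, 74, 419]);


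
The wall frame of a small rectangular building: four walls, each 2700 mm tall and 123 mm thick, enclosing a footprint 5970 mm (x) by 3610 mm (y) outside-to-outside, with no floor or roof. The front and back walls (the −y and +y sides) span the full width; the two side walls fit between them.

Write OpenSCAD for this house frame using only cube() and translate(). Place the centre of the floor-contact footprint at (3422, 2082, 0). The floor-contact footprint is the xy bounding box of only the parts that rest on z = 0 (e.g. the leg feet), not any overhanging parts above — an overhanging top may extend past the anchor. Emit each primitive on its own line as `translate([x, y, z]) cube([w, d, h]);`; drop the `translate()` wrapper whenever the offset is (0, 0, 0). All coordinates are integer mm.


translate([437, 277, 0]) cube([5970, 123, 2700]);
translate([437, 3764, 0]) cube([5970, 123, 2700]);
translate([437, 400, 0]) cube([123, 3364, 2700]);
translate([6284, 400, 0]) cube([123, 3364, 2700]);


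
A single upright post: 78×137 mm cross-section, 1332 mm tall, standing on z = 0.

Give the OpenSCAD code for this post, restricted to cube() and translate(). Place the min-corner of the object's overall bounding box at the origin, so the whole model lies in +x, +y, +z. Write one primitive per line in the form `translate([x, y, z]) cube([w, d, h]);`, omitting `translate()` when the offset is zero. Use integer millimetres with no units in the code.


cube([78, 137, 1332]);


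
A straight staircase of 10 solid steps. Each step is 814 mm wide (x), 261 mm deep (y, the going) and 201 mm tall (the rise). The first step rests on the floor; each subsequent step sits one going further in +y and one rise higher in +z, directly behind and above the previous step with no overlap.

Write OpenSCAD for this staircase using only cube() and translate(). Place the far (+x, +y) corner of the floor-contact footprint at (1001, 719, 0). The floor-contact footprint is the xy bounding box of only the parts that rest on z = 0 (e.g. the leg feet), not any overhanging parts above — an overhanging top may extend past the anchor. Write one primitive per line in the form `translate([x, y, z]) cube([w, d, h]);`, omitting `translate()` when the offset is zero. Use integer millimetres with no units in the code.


translate([187, 458, 0]) cube([814, 261, 201]);
translate([187, 719, 201]) cube([814, 261, 201]);
translate([187, 980, 402]) cube([814, 261, 201]);
translate([187, 1241, 603]) cube([814, 261, 201]);
translate([187, 1502, 804]) cube([814, 261, 201]);
translate([187, 1763, 1005]) cube([814, 261, 201]);
translate([187, 2024, 1206]) cube([814, 261, 201]);
translate([187, 2285, 1407]) cube([814, 261, 201]);
translate([187, 2546, 1608]) cube([814, 261, 201]);
translate([187, 2807, 1809]) cube([814, 261, 201]);


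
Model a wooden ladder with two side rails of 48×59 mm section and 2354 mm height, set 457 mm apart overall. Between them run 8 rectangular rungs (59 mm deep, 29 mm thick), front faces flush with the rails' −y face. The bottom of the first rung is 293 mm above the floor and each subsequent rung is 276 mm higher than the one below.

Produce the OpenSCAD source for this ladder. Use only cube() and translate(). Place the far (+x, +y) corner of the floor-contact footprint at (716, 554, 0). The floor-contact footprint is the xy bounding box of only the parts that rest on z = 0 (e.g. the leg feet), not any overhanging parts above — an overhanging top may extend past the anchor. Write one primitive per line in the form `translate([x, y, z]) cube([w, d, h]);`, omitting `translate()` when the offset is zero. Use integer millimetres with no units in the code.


// rung span = 457 - 2*48 = 361
// rung[k] z = 293 + k*276
translate([259, 495, 0]) cube([48, 59, 2354]);
translate([668, 495, 0]) cube([48, 59, 2354]);
translate([307, 495, 293]) cube([361, 59, 29]);
translate([307, 495, 569]) cube([361, 59, 29]);
translate([307, 495, 845]) cube([361, 59, 29]);
translate([307, 495, 1121]) cube([361, 59, 29]);
translate([307, 495, 1397]) cube([361, 59, 29]);
translate([307, 495, 1673]) cube([361, 59, 29]);
translate([307, 495, 1949]) cube([361, 59, 29]);
translate([307, 495, 2225]) cube([361, 59, 29]);


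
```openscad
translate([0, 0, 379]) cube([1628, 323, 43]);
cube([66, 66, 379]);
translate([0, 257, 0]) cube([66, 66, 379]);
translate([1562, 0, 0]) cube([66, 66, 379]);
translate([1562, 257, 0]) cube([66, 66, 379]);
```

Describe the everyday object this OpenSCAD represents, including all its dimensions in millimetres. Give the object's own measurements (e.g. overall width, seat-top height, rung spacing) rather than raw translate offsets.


A bench: a 1628×323 mm seat slab, 43 mm thick, top at z = 422 mm, on four 66×66 mm square legs flush with the seat corners and standing on z = 0.


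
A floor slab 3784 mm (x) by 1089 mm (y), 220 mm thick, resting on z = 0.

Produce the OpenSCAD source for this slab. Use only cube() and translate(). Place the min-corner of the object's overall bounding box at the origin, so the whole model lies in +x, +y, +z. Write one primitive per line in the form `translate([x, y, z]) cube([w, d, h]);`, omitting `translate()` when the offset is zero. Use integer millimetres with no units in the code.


cube([3784, 1089, 220]);


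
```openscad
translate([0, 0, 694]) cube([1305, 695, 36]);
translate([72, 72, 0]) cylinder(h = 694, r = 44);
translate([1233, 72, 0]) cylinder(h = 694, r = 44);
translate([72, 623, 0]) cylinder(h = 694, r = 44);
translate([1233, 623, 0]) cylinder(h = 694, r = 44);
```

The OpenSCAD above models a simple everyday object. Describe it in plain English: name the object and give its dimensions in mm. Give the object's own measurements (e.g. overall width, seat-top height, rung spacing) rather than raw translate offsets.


A rectangular dining table. The top is 1305×695×36 mm with its upper surface at z = 730 mm. It stands on four round legs of 88 mm diameter, each leg's bounding box inset 28 mm from the nearest pair of top edges, running from the floor to the underside of the top.


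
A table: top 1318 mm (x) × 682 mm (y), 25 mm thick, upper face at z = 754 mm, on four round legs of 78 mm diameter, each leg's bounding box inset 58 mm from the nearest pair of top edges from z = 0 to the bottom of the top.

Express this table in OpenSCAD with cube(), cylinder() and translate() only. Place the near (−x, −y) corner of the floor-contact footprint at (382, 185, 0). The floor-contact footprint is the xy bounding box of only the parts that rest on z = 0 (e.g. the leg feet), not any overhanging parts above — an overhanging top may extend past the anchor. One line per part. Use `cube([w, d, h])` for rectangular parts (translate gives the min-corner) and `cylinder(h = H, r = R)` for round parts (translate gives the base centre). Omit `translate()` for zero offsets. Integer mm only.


translate([324, 127, 729]) cube([1318, 682, 25]);
translate([421, 224, 0]) cylinder(h = 729, r = 39);
translate([1545, 224, 0]) cylinder(h = 729, r = 39);
translate([421, 712, 0]) cylinder(h = 729, r = 39);
translate([1545, 712, 0]) cylinder(h = 729, r = 39);


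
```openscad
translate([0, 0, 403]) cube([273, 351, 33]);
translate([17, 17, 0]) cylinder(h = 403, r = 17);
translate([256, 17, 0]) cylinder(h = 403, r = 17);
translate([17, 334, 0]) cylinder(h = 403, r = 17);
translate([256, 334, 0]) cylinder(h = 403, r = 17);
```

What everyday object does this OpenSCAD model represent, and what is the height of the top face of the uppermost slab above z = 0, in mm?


A stool. The seat height is 436 mm.

A 273×351×33 slab at z = 403 on four corner cylinders — a stool. The seat top is 403 + 33 = 436 mm.


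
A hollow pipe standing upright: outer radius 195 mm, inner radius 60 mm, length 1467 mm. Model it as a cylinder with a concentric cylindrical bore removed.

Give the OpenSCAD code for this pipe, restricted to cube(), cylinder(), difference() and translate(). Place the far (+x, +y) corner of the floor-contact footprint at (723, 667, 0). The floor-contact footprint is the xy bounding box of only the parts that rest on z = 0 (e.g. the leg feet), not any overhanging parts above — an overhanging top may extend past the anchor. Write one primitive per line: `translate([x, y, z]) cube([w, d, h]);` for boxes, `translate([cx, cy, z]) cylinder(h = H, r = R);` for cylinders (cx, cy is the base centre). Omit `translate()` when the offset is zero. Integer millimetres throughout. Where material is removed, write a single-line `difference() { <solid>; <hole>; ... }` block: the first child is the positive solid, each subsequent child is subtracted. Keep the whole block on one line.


difference() { translate([528, 472, 0]) cylinder(h = 1467, r = 195); translate([528, 472, 0]) cylinder(h = 1467, r = 60); }


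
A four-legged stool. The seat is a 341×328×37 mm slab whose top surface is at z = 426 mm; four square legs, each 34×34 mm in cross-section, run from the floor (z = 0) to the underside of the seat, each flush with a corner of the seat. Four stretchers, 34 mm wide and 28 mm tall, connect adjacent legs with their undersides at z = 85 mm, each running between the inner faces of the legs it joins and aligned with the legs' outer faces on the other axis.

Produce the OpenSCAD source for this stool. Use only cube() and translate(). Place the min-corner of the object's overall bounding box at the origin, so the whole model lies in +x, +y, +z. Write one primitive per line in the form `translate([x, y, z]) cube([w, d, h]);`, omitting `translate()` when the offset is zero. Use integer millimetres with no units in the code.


translate([0, 0, 389]) cube([341, 328, 37]);
cube([34, 34, 389]);
translate([307, 0, 0]) cube([34, 34, 389]);
translate([0, 294, 0]) cube([34, 34, 389]);
translate([307, 294, 0]) cube([34, 34, 389]);
translate([34, 0, 85]) cube([273, 34, 28]);
translate([34, 294, 85]) cube([273, 34, 28]);
translate([0, 34, 85]) cube([34, 260, 28]);
translate([307, 34, 85]) cube([34, 260, 28]);


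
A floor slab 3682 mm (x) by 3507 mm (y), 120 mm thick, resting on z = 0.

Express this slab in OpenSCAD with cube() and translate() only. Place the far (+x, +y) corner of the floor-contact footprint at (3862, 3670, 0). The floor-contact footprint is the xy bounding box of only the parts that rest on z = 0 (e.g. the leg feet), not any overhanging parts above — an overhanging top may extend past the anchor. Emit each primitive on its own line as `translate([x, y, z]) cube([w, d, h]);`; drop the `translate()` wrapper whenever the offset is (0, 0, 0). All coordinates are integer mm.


translate([180, 163, 0]) cube([3682, 3507, 120]);


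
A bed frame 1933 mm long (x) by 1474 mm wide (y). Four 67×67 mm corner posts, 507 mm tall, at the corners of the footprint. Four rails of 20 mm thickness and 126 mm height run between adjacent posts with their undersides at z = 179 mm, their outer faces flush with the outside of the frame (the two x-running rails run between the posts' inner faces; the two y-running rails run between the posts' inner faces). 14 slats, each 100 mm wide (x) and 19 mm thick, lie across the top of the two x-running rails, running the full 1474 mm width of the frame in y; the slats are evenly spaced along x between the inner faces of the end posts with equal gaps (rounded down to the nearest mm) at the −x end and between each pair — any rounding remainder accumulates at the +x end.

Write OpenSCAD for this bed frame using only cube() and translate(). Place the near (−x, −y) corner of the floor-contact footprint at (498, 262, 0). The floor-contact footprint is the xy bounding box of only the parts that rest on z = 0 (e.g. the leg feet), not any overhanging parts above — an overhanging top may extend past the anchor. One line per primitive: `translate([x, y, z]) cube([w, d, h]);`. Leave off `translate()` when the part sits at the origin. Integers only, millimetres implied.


translate([498, 262, 0]) cube([67, 67, 507]);
translate([498, 1669, 0]) cube([67, 67, 507]);
translate([2364, 262, 0]) cube([67, 67, 507]);
translate([2364, 1669, 0]) cube([67, 67, 507]);
translate([565, 262, 179]) cube([1799, 20, 126]);
translate([565, 1716, 179]) cube([1799, 20, 126]);
translate([498, 329, 179]) cube([20, 1340, 126]);
translate([2411, 329, 179]) cube([20, 1340, 126]);
translate([591, 262, 305]) cube([100, 1474, 19]);
translate([717, 262, 305]) cube([100, 1474, 19]);
translate([843, 262, 305]) cube([100, 1474, 19]);
translate([969, 262, 305]) cube([100, 1474, 19]);
translate([1095, 262, 305]) cube([100, 1474, 19]);
translate([1221, 262, 305]) cube([100, 1474, 19]);
translate([1347, 262, 305]) cube([100, 1474, 19]);
translate([1473, 262, 305]) cube([100, 1474, 19]);
translate([1599, 262, 305]) cube([100, 1474, 19]);
translate([1725, 262, 305]) cube([100, 1474, 19]);
translate([1851, 262, 305]) cube([100, 1474, 19]);
translate([1977, 262, 305]) cube([100, 1474, 19]);
translate([2103, 262, 305]) cube([100, 1474, 19]);
translate([2229, 262, 305]) cube([100, 1474, 19]);


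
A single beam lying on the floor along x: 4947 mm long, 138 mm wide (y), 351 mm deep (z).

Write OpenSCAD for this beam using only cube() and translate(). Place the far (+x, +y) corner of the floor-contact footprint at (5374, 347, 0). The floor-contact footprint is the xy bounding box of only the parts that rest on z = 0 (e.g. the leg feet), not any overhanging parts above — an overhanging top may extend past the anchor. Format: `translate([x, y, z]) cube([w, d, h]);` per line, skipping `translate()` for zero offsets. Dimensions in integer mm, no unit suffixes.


translate([427, 209, 0]) cube([4947, 138, 351]);


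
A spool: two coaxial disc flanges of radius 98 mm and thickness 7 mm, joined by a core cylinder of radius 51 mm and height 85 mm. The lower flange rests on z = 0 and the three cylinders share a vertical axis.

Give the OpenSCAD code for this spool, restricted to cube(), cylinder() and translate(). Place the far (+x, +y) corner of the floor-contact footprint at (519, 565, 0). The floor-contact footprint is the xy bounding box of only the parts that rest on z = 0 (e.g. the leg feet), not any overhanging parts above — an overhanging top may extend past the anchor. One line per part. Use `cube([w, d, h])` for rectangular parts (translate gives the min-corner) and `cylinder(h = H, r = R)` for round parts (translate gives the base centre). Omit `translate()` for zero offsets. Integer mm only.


translate([421, 467, 0]) cylinder(h = 7, r = 98);
translate([421, 467, 7]) cylinder(h = 85, r = 51);
translate([421, 467, 92]) cylinder(h = 7, r = 98);


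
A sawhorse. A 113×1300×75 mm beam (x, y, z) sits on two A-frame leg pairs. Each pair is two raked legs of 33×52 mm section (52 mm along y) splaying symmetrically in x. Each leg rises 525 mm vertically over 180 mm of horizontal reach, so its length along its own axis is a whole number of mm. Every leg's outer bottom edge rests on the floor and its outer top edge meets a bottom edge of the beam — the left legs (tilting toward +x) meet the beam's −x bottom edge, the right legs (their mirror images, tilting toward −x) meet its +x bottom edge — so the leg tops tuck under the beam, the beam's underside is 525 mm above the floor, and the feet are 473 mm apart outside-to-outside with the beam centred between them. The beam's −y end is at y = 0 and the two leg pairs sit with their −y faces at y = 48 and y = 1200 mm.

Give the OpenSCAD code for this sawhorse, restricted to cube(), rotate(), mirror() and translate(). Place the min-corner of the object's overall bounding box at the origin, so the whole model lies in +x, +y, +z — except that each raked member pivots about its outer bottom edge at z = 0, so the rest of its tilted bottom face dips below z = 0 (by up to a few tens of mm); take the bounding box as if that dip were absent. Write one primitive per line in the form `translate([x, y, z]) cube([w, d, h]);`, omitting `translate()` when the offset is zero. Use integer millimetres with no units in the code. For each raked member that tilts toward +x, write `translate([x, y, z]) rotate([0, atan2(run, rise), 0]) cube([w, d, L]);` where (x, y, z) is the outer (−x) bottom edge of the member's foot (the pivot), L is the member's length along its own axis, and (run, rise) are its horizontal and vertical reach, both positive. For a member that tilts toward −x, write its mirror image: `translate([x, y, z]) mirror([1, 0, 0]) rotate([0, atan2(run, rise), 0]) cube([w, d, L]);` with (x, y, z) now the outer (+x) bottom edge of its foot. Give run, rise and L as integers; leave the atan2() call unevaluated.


translate([180, 0, 525]) cube([113, 1300, 75]);
translate([0, 48, 0]) rotate([0, atan2(180, 525), 0]) cube([33, 52, 555]);
translate([473, 48, 0]) mirror([1, 0, 0]) rotate([0, atan2(180, 525), 0]) cube([33, 52, 555]);
translate([0, 1200, 0]) rotate([0, atan2(180, 525), 0]) cube([33, 52, 555]);
translate([473, 1200, 0]) mirror([1, 0, 0]) rotate([0, atan2(180, 525), 0]) cube([33, 52, 555]);
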